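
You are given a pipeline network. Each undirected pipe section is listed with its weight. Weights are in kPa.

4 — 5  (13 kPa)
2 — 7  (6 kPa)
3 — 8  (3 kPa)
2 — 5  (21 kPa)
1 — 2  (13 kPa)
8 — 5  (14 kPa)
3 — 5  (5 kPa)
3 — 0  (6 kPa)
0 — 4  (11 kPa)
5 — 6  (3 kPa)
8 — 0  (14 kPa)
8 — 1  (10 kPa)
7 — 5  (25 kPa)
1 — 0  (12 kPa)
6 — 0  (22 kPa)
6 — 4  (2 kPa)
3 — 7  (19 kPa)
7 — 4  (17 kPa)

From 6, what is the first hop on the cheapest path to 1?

5

Candidate routes:
6 → 5 → 3 → 8 → 1: 3+5+3+10 = 21
6 → 5 → 8 → 1: 3+14+10 = 27
6 → 4 → 0 → 1: 2+11+12 = 25
6 → 5 → 3 → 0 → 1: 3+5+6+12 = 26
Cheapest is 6 → 5 → 3 → 8 → 1 at 21 kPa.
So from 6 the first move is to 5.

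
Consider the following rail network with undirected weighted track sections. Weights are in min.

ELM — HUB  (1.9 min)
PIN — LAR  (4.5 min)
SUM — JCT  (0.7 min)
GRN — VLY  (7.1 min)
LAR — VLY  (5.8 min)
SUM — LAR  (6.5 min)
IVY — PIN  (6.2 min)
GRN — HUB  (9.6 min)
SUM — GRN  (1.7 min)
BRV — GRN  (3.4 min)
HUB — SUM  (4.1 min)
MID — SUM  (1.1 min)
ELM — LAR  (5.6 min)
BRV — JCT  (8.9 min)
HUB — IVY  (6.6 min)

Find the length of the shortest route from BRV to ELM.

11.1 min

Running Dijkstra from BRV:
BRV: 0
GRN: 3.4  (via BRV)
SUM: 5.1  (via GRN)
JCT: 5.8  (via SUM)
MID: 6.2  (via SUM)
HUB: 9.2  (via SUM)
VLY: 10.5  (via GRN)
ELM: 11.1  (via HUB)
Shortest route: BRV → GRN → SUM → HUB → ELM = 11.1 min.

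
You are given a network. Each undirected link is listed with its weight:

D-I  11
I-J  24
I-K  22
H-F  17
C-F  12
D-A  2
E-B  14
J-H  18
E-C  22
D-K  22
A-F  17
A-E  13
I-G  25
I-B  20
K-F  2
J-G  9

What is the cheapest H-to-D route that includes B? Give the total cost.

Best H to B: H → F → K → I → B costing 61
Shortest B→D: B → E → A → D = 29
Total via B: 61 + 29 = 90.

90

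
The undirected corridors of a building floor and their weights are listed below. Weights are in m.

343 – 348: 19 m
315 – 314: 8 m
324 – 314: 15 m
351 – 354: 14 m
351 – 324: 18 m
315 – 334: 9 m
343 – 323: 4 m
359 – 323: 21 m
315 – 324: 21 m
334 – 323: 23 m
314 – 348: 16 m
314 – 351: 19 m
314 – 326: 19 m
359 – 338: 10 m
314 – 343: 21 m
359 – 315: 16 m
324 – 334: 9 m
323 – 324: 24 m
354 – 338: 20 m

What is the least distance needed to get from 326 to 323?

44 m

Shortest distances from 326:
326: 0
314: 19  (via 326)
315: 27  (via 314)
324: 34  (via 314)
348: 35  (via 314)
334: 36  (via 315)
351: 38  (via 314)
343: 40  (via 314)
359: 43  (via 315)
323: 44  (via 343)
Shortest route: 326 → 314 → 343 → 323 = 44 m.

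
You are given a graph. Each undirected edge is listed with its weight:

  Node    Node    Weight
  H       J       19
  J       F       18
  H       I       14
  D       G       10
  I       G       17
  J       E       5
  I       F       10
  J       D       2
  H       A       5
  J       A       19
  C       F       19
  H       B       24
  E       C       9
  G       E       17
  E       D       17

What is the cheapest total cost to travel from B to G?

55

Running Dijkstra from B:
B: 0
H: 24  (via B)
A: 29  (via H)
I: 38  (via H)
J: 43  (via H)
D: 45  (via J)
E: 48  (via J)
F: 48  (via I)
G: 55  (via I)
Shortest route: B → H → I → G = 55.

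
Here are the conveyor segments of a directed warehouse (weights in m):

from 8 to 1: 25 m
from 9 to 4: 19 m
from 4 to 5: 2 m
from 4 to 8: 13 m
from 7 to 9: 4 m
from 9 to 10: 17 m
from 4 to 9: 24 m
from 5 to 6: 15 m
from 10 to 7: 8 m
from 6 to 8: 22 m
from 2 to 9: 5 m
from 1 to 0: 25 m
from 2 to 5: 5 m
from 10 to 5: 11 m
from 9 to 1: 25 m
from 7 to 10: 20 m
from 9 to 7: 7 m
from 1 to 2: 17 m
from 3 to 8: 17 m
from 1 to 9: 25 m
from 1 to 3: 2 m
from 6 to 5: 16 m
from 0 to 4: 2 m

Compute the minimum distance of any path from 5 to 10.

101 m

Compare a few routes:
5 → 6 → 8 → 1 → 9 → 7 → 10: 15+22+25+25+7+20 = 114
5 → 6 → 8 → 1 → 9 → 10: 15+22+25+25+17 = 104
5 → 6 → 8 → 1 → 2 → 9 → 10: 15+22+25+17+5+17 = 101
5 → 6 → 8 → 1 → 2 → 9 → 7 → 10: 15+22+25+17+5+7+20 = 111
Cheapest is 5 → 6 → 8 → 1 → 2 → 9 → 10 at 101 m.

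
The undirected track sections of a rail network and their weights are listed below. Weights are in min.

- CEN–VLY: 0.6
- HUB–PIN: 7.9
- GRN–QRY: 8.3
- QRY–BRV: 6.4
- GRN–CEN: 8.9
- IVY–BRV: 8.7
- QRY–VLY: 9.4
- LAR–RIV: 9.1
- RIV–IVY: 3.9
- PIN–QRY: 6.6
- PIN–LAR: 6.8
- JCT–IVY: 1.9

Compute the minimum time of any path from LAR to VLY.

Shortest distances from LAR:
LAR: 0
PIN: 6.8  (via LAR)
RIV: 9.1  (via LAR)
IVY: 13  (via RIV)
QRY: 13.4  (via PIN)
HUB: 14.7  (via PIN)
JCT: 14.9  (via IVY)
BRV: 19.8  (via QRY)
GRN: 21.7  (via QRY)
VLY: 22.8  (via QRY)
Shortest route: LAR–PIN–QRY–VLY = 22.8 min.

22.8 min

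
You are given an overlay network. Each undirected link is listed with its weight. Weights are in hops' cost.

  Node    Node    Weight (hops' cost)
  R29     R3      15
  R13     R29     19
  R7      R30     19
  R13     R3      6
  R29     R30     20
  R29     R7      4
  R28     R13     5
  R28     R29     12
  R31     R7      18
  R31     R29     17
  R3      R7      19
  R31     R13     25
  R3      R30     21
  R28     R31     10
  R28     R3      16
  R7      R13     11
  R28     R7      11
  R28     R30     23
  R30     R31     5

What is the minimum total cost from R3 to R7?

17 hops' cost

Compare a few routes:
R3 - R7: 19 = 19
R3 - R13 - R7: 6+11 = 17
The minimum is 17 hops' cost via R3 - R13 - R7.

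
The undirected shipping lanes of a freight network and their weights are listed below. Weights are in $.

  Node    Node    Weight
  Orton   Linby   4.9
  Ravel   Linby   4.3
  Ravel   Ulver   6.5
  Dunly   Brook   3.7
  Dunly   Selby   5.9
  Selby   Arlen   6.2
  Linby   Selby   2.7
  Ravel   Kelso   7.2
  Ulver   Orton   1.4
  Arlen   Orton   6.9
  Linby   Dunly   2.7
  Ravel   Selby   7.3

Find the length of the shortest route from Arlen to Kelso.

$20.4

Settle nodes by increasing distance from Arlen:
Arlen: 0
Selby: 6.2  (via Arlen)
Orton: 6.9  (via Arlen)
Ulver: 8.3  (via Orton)
Linby: 8.9  (via Selby)
Dunly: 11.6  (via Linby)
Ravel: 13.2  (via Linby)
Brook: 15.3  (via Dunly)
Kelso: 20.4  (via Ravel)
Shortest route: Arlen–Selby–Linby–Ravel–Kelso = $20.4.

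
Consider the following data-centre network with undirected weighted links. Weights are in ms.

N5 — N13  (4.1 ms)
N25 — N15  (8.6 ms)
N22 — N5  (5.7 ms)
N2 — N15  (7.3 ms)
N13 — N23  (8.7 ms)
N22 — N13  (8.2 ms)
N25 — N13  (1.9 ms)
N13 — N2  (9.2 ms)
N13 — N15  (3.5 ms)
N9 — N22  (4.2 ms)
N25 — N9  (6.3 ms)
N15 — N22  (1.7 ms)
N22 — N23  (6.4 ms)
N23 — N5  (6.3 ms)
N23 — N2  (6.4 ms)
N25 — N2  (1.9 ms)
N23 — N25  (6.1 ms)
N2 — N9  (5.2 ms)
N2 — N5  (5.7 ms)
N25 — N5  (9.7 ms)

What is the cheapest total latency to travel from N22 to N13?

5.2 ms

Enumerating some paths:
N22 → N13: 8.2 = 8.2
N22 → N15 → N13: 1.7+3.5 = 5.2
The minimum is 5.2 ms via N22 → N15 → N13.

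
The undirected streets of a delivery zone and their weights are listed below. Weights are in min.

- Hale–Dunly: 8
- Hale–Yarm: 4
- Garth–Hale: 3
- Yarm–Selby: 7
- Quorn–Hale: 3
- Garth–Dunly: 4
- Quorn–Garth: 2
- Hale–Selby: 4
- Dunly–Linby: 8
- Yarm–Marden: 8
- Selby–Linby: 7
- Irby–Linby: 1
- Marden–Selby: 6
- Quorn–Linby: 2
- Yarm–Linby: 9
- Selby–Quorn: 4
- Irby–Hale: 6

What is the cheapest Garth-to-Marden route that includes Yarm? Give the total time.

Shortest Garth→Yarm: Garth → Hale → Yarm = 7
Shortest Yarm→Marden: Yarm → Marden = 8
Total via Yarm: 7 + 8 = 15 min.

15 min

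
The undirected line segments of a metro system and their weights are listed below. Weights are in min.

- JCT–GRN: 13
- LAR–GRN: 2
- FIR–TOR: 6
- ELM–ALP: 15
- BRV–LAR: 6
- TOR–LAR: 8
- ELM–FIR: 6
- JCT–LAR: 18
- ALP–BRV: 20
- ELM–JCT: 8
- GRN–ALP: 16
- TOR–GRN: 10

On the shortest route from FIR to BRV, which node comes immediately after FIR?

TOR

Candidate routes:
FIR–ELM–JCT–GRN–LAR–BRV: 6+8+13+2+6 = 35
FIR–TOR–LAR–BRV: 6+8+6 = 20
FIR–TOR–GRN–LAR–BRV: 6+10+2+6 = 24
FIR–ELM–JCT–LAR–BRV: 6+8+18+6 = 38
The minimum is 20 min via FIR–TOR–LAR–BRV.
So from FIR the first move is to TOR.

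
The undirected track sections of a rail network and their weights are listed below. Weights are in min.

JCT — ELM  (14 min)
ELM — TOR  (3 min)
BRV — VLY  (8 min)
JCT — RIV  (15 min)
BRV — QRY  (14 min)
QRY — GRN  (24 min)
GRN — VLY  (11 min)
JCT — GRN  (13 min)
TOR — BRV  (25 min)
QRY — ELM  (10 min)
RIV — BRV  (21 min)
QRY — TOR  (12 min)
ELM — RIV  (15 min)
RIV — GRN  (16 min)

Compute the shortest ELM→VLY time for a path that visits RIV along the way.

42 min

Shortest ELM→RIV: ELM–RIV = 15
Shortest RIV→VLY: RIV–GRN–VLY = 27
Total via RIV: 15 + 27 = 42 min.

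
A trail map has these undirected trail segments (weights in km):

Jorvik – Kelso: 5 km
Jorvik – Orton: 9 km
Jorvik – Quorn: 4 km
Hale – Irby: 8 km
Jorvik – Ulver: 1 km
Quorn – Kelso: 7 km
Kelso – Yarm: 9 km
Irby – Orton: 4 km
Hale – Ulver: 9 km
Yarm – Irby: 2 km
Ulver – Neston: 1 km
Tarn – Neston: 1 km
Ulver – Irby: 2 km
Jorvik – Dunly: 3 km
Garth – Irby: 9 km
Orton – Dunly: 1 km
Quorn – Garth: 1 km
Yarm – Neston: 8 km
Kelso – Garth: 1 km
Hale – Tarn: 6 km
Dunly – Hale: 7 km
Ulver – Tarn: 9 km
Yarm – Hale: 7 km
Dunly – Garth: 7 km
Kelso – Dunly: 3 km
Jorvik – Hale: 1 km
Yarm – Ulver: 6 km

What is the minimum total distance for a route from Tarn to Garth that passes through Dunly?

Shortest Tarn→Dunly: Tarn → Neston → Ulver → Jorvik → Dunly = 6
Shortest Dunly→Garth: Dunly → Kelso → Garth = 4
Total via Dunly: 6 + 4 = 10 km.

10 km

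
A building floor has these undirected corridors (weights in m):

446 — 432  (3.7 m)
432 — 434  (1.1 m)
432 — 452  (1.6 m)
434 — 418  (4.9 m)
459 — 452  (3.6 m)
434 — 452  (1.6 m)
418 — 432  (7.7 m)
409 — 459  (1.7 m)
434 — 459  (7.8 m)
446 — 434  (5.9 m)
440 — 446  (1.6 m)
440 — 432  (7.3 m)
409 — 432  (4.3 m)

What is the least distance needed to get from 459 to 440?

Running Dijkstra from 459:
459: 0
409: 1.7  (via 459)
452: 3.6  (via 459)
432: 5.2  (via 452)
434: 5.2  (via 452)
446: 8.9  (via 432)
418: 10.1  (via 434)
440: 10.5  (via 446)
Shortest route: 459 → 452 → 432 → 446 → 440 = 10.5 m.

10.5 m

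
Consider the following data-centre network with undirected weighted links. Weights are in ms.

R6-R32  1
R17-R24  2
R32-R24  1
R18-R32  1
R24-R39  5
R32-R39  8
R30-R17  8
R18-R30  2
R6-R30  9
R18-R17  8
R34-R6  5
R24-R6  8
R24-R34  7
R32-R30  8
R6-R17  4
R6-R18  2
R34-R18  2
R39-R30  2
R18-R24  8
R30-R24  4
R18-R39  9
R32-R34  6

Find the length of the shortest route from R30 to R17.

Enumerating some paths:
R30 - R17: 8 = 8
R30 - R24 - R17: 4+2 = 6
Cheapest is R30 - R24 - R17 at 6 ms.

6 ms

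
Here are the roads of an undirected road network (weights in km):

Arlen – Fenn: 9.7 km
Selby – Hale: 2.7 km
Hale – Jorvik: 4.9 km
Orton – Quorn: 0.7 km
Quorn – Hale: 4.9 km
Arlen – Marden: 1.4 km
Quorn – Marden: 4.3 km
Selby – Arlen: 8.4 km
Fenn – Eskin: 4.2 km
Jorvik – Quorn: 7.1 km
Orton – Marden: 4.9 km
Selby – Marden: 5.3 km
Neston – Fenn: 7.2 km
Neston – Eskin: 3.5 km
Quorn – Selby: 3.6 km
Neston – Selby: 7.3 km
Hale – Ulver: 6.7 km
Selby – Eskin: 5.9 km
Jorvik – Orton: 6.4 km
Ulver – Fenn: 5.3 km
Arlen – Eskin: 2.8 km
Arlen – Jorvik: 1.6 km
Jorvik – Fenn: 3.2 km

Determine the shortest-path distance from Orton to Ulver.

Compare a few routes:
Orton → Quorn → Hale → Ulver: 0.7+4.9+6.7 = 12.3
Orton → Quorn → Selby → Hale → Ulver: 0.7+3.6+2.7+6.7 = 13.7
The minimum is 12.3 km via Orton → Quorn → Hale → Ulver.

12.3 km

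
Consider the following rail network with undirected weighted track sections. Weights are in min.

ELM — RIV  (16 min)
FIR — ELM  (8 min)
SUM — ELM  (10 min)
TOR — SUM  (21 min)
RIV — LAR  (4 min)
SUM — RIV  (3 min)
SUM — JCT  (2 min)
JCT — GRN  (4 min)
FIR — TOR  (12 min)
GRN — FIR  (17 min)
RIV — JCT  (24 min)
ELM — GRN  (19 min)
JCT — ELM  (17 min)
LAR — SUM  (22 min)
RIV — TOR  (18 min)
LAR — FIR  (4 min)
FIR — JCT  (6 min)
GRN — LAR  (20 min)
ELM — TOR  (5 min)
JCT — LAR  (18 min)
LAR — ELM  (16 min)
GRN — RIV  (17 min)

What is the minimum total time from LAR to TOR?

Compare a few routes:
LAR - FIR - ELM - TOR: 4+8+5 = 17
LAR - FIR - TOR: 4+12 = 16
Cheapest is LAR - FIR - TOR at 16 min.

16 min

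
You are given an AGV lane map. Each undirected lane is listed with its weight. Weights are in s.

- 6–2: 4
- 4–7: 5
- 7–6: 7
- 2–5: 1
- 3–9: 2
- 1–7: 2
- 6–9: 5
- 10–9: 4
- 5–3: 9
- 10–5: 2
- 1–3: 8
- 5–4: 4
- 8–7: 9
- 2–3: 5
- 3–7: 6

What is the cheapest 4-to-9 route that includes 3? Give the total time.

12 s

Best 4 to 3: 4–5–2–3 costing 10
Best 3 to 9: 3–9 costing 2
Total via 3: 10 + 2 = 12 s.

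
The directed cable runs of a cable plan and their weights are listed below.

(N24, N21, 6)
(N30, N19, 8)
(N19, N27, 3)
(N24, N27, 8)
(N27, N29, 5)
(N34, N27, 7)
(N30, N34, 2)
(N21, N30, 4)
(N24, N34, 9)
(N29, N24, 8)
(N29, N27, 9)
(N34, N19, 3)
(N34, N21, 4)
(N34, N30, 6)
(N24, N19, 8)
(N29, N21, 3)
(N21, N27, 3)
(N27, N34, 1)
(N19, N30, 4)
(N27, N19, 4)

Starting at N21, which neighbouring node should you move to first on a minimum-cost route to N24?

N27

Compare a few routes:
N21 → N30 → N34 → N19 → N27 → N29 → N24: 4+2+3+3+5+8 = 25
N21 → N27 → N29 → N24: 3+5+8 = 16
N21 → N30 → N34 → N27 → N29 → N24: 4+2+7+5+8 = 26
Cheapest is N21 → N27 → N29 → N24 at 16.
So from N21 the first move is to N27.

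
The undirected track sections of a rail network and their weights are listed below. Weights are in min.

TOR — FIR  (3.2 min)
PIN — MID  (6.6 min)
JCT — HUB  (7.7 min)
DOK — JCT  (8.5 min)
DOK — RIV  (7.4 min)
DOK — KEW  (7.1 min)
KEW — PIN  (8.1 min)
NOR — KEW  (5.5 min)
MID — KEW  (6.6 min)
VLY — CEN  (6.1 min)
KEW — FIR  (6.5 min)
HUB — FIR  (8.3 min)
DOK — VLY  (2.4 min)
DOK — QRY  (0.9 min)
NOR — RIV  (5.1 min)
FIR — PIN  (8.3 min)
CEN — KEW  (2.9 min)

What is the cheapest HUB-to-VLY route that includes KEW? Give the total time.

23.8 min

Best HUB to KEW: HUB → FIR → KEW costing 14.8
Shortest KEW→VLY: KEW → CEN → VLY = 9
Total via KEW: 14.8 + 9 = 23.8 min.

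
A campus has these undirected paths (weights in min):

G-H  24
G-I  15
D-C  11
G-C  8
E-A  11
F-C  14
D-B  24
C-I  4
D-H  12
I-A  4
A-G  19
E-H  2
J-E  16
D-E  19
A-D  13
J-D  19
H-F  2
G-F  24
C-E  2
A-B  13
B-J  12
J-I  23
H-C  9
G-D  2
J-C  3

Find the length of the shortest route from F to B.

Compare a few routes:
F - H - C - J - B: 2+9+3+12 = 26
F - H - E - C - J - B: 2+2+2+3+12 = 21
The minimum is 21 min via F - H - E - C - J - B.

21 min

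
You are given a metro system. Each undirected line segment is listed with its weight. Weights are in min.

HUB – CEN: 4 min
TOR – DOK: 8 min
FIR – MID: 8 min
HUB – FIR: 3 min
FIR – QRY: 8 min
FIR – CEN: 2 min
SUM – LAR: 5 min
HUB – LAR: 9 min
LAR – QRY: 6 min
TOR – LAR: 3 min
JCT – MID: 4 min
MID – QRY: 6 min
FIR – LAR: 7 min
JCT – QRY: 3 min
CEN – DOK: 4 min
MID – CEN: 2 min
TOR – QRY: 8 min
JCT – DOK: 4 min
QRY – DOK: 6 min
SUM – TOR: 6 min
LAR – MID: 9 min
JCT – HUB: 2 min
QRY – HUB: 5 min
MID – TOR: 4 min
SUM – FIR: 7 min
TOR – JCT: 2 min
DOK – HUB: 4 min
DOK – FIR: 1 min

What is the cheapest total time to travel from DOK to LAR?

8 min

Candidate routes:
DOK → FIR → HUB → JCT → TOR → LAR: 1+3+2+2+3 = 11
DOK → TOR → LAR: 8+3 = 11
DOK → JCT → TOR → LAR: 4+2+3 = 9
DOK → FIR → LAR: 1+7 = 8
Cheapest is DOK → FIR → LAR at 8 min.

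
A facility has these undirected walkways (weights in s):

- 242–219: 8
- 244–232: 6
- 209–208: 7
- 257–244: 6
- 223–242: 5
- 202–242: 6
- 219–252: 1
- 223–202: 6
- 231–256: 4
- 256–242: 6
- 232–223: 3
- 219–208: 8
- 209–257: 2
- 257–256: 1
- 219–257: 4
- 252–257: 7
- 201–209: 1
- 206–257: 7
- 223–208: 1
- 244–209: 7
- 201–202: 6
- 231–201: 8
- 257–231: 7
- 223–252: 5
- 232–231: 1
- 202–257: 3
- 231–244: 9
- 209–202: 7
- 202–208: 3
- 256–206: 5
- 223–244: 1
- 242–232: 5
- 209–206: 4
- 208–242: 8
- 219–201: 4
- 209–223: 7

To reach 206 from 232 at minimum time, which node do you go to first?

Enumerating some paths:
232–231–256–257–206: 1+4+1+7 = 13
232–223–209–206: 3+7+4 = 14
232–231–256–257–209–206: 1+4+1+2+4 = 12
232–231–256–206: 1+4+5 = 10
Cheapest is 232–231–256–206 at 10 s.
So from 232 the first move is to 231.

231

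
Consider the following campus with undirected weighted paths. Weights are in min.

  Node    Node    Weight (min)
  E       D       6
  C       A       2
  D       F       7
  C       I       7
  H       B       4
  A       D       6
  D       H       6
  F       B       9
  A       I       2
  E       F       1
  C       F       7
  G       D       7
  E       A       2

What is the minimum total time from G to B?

Settle nodes by increasing distance from G:
G: 0
D: 7  (via G)
A: 13  (via D)
E: 13  (via D)
H: 13  (via D)
F: 14  (via D)
C: 15  (via A)
I: 15  (via A)
B: 17  (via H)
Shortest route: G → D → H → B = 17 min.

17 min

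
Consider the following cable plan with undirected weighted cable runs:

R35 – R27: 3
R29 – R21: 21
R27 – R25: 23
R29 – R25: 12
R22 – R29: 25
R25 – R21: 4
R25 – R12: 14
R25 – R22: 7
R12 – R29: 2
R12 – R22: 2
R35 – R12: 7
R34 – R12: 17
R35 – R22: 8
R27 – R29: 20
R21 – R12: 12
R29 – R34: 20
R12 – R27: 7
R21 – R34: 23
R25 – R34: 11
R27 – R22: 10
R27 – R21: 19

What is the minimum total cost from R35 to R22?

8

Running Dijkstra from R35:
R35: 0
R27: 3  (via R35)
R12: 7  (via R35)
R22: 8  (via R35)
Shortest route: R35–R22 = 8.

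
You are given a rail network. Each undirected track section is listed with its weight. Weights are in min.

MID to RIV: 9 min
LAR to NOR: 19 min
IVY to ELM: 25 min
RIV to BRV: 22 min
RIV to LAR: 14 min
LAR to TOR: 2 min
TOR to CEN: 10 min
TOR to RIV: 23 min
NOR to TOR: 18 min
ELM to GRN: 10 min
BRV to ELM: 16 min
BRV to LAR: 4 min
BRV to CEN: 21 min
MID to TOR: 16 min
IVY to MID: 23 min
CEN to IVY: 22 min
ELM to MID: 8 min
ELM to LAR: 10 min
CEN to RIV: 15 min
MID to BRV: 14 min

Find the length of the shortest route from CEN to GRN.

32 min

Enumerating some paths:
CEN–TOR–LAR–BRV–ELM–GRN: 10+2+4+16+10 = 42
CEN–TOR–LAR–ELM–GRN: 10+2+10+10 = 32
CEN–RIV–MID–ELM–GRN: 15+9+8+10 = 42
CEN–TOR–MID–ELM–GRN: 10+16+8+10 = 44
The minimum is 32 min via CEN–TOR–LAR–ELM–GRN.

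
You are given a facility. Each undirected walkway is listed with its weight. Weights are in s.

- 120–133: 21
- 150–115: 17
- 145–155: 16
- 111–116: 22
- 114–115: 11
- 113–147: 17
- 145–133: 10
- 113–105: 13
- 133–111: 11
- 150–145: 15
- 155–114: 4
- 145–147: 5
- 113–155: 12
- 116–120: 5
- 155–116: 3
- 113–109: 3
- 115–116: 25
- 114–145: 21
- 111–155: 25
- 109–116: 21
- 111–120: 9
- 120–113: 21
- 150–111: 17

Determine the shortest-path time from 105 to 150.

50 s

Compare a few routes:
105 → 113 → 155 → 145 → 150: 13+12+16+15 = 56
105 → 113 → 147 → 145 → 150: 13+17+5+15 = 50
Cheapest is 105 → 113 → 147 → 145 → 150 at 50 s.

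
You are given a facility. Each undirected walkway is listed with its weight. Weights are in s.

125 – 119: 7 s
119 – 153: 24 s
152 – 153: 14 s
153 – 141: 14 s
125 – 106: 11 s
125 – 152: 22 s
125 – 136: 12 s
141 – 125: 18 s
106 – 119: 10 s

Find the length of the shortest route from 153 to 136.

43 s

Settle nodes by increasing distance from 153:
153: 0
141: 14  (via 153)
152: 14  (via 153)
119: 24  (via 153)
125: 31  (via 119)
106: 34  (via 119)
136: 43  (via 125)
Shortest route: 153 → 119 → 125 → 136 = 43 s.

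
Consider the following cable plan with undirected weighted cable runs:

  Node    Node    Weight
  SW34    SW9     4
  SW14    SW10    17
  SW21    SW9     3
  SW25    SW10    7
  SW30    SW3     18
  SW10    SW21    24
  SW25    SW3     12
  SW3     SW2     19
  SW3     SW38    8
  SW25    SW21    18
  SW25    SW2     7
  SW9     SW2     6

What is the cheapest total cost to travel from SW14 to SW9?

Compare a few routes:
SW14–SW10–SW21–SW9: 17+24+3 = 44
SW14–SW10–SW25–SW2–SW9: 17+7+7+6 = 37
SW14–SW10–SW25–SW21–SW9: 17+7+18+3 = 45
Cheapest is SW14–SW10–SW25–SW2–SW9 at 37.

37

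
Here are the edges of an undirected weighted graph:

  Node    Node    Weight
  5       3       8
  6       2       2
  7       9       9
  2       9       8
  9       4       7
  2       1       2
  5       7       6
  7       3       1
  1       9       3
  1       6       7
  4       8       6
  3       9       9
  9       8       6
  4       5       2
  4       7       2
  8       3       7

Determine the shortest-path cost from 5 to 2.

Settle nodes by increasing distance from 5:
5: 0
4: 2  (via 5)
7: 4  (via 4)
3: 5  (via 7)
8: 8  (via 4)
9: 9  (via 4)
1: 12  (via 9)
2: 14  (via 1)
Shortest route: 5–4–9–1–2 = 14.

14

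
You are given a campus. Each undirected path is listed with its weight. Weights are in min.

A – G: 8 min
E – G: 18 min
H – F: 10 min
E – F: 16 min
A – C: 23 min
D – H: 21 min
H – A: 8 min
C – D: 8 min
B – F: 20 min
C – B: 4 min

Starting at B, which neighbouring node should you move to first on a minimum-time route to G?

C

Candidate routes:
B–C–D–H–A–G: 4+8+21+8+8 = 49
B–F–H–A–G: 20+10+8+8 = 46
B–C–A–G: 4+23+8 = 35
Cheapest is B–C–A–G at 35 min.
So from B the first move is to C.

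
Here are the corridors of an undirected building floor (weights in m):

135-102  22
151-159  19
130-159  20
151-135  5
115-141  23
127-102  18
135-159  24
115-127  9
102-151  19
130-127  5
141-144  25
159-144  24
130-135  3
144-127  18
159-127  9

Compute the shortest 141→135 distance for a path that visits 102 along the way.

Shortest 141→102: 141 → 115 → 127 → 102 = 50
Best 102 to 135: 102 → 135 costing 22
Total via 102: 50 + 22 = 72 m.

72 m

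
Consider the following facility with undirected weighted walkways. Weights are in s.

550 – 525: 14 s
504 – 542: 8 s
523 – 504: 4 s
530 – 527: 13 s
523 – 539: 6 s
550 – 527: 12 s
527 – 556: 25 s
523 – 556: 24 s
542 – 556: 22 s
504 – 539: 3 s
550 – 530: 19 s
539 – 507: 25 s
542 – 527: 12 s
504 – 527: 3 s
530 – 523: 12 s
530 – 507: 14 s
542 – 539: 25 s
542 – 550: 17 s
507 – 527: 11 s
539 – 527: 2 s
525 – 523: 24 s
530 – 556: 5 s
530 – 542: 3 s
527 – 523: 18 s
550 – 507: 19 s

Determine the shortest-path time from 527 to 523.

Candidate routes:
527–504–523: 3+4 = 7
527–504–539–523: 3+3+6 = 12
527–539–504–523: 2+3+4 = 9
527–539–523: 2+6 = 8
The minimum is 7 s via 527–504–523.

7 s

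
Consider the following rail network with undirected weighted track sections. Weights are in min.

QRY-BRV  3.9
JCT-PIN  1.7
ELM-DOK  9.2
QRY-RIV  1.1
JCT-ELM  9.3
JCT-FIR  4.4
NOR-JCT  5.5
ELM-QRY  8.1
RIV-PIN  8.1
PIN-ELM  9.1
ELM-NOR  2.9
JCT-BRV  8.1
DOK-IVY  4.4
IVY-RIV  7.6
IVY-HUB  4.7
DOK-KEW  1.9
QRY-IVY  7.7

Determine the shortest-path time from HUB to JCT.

22.1 min

Shortest distances from HUB:
HUB: 0
IVY: 4.7  (via HUB)
DOK: 9.1  (via IVY)
KEW: 11  (via DOK)
RIV: 12.3  (via IVY)
QRY: 12.4  (via IVY)
BRV: 16.3  (via QRY)
ELM: 18.3  (via DOK)
PIN: 20.4  (via RIV)
NOR: 21.2  (via ELM)
JCT: 22.1  (via PIN)
Shortest route: HUB–IVY–RIV–PIN–JCT = 22.1 min.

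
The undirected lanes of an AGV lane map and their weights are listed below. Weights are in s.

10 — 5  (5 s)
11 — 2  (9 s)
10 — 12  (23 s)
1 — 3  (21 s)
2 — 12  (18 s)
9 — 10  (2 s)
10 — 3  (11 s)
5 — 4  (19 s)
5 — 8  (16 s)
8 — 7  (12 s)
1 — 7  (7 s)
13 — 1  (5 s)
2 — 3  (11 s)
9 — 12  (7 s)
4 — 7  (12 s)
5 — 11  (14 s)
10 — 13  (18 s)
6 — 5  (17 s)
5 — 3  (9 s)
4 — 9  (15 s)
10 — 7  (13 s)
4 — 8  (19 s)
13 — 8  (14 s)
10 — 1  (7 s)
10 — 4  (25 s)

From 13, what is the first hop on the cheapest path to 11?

Candidate routes:
13 - 1 - 10 - 5 - 11: 5+7+5+14 = 31
13 - 1 - 7 - 10 - 5 - 11: 5+7+13+5+14 = 44
13 - 10 - 5 - 11: 18+5+14 = 37
13 - 1 - 10 - 3 - 2 - 11: 5+7+11+11+9 = 43
The minimum is 31 s via 13 - 1 - 10 - 5 - 11.
So from 13 the first move is to 1.

1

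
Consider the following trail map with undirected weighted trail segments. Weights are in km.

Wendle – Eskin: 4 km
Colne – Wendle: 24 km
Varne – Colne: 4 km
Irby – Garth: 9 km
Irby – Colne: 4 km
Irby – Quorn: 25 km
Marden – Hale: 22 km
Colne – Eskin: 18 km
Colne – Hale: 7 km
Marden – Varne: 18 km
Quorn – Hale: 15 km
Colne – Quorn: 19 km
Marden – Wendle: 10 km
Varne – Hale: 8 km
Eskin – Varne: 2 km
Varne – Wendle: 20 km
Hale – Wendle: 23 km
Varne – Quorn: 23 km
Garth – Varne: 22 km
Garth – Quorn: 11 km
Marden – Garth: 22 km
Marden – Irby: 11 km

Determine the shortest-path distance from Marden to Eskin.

14 km

Shortest distances from Marden:
Marden: 0
Wendle: 10  (via Marden)
Irby: 11  (via Marden)
Eskin: 14  (via Wendle)
Shortest route: Marden–Wendle–Eskin = 14 km.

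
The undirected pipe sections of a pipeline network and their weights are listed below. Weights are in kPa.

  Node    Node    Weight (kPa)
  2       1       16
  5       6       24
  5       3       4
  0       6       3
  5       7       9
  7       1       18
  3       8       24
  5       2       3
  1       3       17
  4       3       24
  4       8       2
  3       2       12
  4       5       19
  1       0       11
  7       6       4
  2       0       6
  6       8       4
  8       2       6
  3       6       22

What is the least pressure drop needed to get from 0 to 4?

Candidate routes:
0 - 2 - 8 - 4: 6+6+2 = 14
0 - 6 - 8 - 4: 3+4+2 = 9
The minimum is 9 kPa via 0 - 6 - 8 - 4.

9 kPa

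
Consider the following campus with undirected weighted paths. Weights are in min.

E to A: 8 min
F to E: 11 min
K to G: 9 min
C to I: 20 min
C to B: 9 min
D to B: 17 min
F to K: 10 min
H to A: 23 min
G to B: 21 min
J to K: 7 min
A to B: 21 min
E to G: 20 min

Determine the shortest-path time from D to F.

57 min

Compare a few routes:
D–B–A–E–F: 17+21+8+11 = 57
D–B–A–E–G–K–F: 17+21+8+20+9+10 = 85
D–B–G–E–F: 17+21+20+11 = 69
Cheapest is D–B–A–E–F at 57 min.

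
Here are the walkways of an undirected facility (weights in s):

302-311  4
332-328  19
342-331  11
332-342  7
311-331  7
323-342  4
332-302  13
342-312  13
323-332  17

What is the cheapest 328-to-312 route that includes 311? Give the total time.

67 s

Shortest 328→311: 328 → 332 → 302 → 311 = 36
Shortest 311→312: 311 → 331 → 342 → 312 = 31
Total via 311: 36 + 31 = 67 s.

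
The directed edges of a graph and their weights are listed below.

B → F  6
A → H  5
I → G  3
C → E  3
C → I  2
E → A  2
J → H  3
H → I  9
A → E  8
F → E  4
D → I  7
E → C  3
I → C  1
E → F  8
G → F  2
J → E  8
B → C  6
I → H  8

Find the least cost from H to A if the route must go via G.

20

Best H to G: H → I → G costing 12
Best G to A: G → F → E → A costing 8
Total via G: 12 + 8 = 20.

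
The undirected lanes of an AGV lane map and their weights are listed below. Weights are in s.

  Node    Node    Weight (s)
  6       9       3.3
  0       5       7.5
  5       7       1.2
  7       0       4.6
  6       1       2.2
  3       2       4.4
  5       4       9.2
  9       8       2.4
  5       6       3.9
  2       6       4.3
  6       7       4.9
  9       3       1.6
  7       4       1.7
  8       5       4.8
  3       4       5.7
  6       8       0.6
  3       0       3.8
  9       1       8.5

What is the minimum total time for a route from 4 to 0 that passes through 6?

15 s

Best 4 to 6: 4–7–6 costing 6.6
Best 6 to 0: 6–8–9–3–0 costing 8.4
Total via 6: 6.6 + 8.4 = 15 s.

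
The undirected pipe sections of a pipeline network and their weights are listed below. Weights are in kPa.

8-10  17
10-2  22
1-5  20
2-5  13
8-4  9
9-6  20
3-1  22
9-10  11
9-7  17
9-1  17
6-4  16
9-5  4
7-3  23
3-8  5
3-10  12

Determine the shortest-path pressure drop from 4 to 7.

Running Dijkstra from 4:
4: 0
8: 9  (via 4)
3: 14  (via 8)
6: 16  (via 4)
10: 26  (via 8)
1: 36  (via 3)
9: 36  (via 6)
7: 37  (via 3)
Shortest route: 4–8–3–7 = 37 kPa.

37 kPa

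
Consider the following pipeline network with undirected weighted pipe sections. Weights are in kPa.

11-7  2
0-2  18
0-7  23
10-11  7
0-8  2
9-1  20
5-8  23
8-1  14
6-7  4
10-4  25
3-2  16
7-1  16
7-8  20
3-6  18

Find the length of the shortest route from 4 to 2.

72 kPa

Shortest distances from 4:
4: 0
10: 25  (via 4)
11: 32  (via 10)
7: 34  (via 11)
6: 38  (via 7)
1: 50  (via 7)
8: 54  (via 7)
0: 56  (via 8)
3: 56  (via 6)
9: 70  (via 1)
2: 72  (via 3)
Shortest route: 4–10–11–7–6–3–2 = 72 kPa.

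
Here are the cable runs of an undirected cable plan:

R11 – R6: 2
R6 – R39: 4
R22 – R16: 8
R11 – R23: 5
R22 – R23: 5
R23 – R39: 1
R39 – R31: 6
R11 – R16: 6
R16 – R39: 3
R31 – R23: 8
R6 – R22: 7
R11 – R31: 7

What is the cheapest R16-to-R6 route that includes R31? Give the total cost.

Best R16 to R31: R16 → R39 → R31 costing 9
Shortest R31→R6: R31 → R11 → R6 = 9
Total via R31: 9 + 9 = 18.

18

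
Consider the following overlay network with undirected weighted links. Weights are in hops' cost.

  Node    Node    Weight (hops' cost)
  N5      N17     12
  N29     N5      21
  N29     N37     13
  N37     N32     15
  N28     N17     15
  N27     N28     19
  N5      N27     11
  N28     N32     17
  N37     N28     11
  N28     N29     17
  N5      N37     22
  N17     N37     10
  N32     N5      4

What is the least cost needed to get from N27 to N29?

32 hops' cost

Running Dijkstra from N27:
N27: 0
N5: 11  (via N27)
N32: 15  (via N5)
N28: 19  (via N27)
N17: 23  (via N5)
N37: 30  (via N32)
N29: 32  (via N5)
Shortest route: N27 → N5 → N29 = 32 hops' cost.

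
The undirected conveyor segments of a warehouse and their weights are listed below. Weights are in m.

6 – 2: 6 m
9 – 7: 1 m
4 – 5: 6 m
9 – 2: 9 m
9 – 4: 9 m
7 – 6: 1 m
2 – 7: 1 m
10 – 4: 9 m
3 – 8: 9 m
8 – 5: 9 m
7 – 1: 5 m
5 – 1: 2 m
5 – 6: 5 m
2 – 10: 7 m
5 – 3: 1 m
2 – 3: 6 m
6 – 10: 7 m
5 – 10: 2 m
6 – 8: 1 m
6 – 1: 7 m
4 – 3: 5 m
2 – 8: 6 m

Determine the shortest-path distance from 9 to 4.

9 m

Running Dijkstra from 9:
9: 0
7: 1  (via 9)
2: 2  (via 7)
6: 2  (via 7)
8: 3  (via 6)
1: 6  (via 7)
5: 7  (via 6)
3: 8  (via 2)
4: 9  (via 9)
Shortest route: 9–4 = 9 m.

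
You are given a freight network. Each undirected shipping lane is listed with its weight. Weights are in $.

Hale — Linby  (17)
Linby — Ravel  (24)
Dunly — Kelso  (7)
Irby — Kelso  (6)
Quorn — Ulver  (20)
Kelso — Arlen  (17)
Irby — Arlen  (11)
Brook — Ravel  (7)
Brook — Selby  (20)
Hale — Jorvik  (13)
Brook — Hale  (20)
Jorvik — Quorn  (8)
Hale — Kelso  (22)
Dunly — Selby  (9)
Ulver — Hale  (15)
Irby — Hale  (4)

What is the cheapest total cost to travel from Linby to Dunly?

Compare a few routes:
Linby–Hale–Kelso–Dunly: 17+22+7 = 46
Linby–Hale–Irby–Kelso–Dunly: 17+4+6+7 = 34
Cheapest is Linby–Hale–Irby–Kelso–Dunly at $34.

$34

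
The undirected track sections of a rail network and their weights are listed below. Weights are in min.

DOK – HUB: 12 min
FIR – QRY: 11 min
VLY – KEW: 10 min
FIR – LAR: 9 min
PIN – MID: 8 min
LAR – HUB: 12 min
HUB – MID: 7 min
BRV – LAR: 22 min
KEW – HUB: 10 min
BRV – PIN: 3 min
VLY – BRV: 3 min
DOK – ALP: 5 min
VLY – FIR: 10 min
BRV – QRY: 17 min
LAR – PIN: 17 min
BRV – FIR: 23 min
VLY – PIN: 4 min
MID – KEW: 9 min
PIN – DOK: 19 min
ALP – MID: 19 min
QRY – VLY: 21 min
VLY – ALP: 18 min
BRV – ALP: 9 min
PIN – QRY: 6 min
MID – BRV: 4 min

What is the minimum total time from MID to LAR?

Compare a few routes:
MID - HUB - LAR: 7+12 = 19
MID - BRV - PIN - LAR: 4+3+17 = 24
Cheapest is MID - HUB - LAR at 19 min.

19 min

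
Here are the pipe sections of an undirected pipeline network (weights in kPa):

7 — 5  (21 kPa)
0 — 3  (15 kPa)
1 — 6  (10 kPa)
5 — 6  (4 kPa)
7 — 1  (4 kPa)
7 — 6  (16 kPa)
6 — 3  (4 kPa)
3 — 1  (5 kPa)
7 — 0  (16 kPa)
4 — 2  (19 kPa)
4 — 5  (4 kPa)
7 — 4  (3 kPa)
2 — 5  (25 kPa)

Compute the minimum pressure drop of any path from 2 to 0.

Candidate routes:
2 - 4 - 7 - 1 - 3 - 0: 19+3+4+5+15 = 46
2 - 4 - 5 - 6 - 3 - 0: 19+4+4+4+15 = 46
2 - 4 - 7 - 0: 19+3+16 = 38
The minimum is 38 kPa via 2 - 4 - 7 - 0.

38 kPa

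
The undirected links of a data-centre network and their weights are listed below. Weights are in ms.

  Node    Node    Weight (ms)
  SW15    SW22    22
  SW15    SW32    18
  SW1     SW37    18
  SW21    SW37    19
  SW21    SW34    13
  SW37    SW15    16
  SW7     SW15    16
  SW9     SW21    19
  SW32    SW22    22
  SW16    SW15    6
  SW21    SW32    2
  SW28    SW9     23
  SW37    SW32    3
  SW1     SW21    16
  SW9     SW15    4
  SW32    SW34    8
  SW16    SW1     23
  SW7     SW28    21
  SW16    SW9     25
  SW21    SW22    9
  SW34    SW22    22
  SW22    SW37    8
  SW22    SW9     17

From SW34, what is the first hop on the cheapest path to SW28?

Candidate routes:
SW34 → SW32 → SW15 → SW9 → SW28: 8+18+4+23 = 53
SW34 → SW32 → SW21 → SW9 → SW28: 8+2+19+23 = 52
The minimum is 52 ms via SW34 → SW32 → SW21 → SW9 → SW28.
So from SW34 the first move is to SW32.

SW32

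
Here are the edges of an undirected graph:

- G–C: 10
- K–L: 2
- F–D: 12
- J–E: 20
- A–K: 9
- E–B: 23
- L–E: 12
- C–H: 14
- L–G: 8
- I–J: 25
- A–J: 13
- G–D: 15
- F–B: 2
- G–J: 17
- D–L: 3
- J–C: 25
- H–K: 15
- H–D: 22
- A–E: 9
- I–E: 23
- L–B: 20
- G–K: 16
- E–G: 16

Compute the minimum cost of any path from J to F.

39

Settle nodes by increasing distance from J:
J: 0
A: 13  (via J)
G: 17  (via J)
E: 20  (via J)
K: 22  (via A)
L: 24  (via K)
C: 25  (via J)
I: 25  (via J)
D: 27  (via L)
H: 37  (via K)
F: 39  (via D)
Shortest route: J → A → K → L → D → F = 39.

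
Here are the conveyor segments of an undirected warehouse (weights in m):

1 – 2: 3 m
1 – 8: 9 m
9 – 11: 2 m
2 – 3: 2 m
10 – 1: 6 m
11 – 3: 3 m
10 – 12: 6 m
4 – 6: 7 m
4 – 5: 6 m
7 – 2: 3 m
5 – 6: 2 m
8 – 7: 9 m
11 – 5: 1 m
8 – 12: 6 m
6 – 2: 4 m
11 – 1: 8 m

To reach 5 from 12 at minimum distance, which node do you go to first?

Compare a few routes:
12 - 10 - 1 - 2 - 6 - 5: 6+6+3+4+2 = 21
12 - 8 - 7 - 2 - 6 - 5: 6+9+3+4+2 = 24
Cheapest is 12 - 10 - 1 - 2 - 6 - 5 at 21 m.
So from 12 the first move is to 10.

10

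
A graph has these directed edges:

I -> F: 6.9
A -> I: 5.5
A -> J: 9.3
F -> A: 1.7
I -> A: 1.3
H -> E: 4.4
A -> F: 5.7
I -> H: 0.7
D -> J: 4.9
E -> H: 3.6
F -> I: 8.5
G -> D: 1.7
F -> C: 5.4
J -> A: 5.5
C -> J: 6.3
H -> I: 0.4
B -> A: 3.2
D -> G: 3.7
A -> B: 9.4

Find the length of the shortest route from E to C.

Running Dijkstra from E:
E: 0
H: 3.6  (via E)
I: 4  (via H)
A: 5.3  (via I)
F: 10.9  (via I)
J: 14.6  (via A)
B: 14.7  (via A)
C: 16.3  (via F)
Shortest route: E → H → I → F → C = 16.3.

16.3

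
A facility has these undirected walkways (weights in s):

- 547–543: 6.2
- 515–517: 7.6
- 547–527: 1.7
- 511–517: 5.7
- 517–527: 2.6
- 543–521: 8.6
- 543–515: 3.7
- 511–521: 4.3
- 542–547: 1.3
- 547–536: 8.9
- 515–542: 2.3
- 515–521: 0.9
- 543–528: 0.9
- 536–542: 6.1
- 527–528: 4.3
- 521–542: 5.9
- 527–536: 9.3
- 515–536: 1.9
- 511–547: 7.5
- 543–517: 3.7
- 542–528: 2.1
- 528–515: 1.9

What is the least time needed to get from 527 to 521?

6.2 s

Running Dijkstra from 527:
527: 0
547: 1.7  (via 527)
517: 2.6  (via 527)
542: 3  (via 547)
528: 4.3  (via 527)
543: 5.2  (via 528)
515: 5.3  (via 542)
521: 6.2  (via 515)
Shortest route: 527 → 547 → 542 → 515 → 521 = 6.2 s.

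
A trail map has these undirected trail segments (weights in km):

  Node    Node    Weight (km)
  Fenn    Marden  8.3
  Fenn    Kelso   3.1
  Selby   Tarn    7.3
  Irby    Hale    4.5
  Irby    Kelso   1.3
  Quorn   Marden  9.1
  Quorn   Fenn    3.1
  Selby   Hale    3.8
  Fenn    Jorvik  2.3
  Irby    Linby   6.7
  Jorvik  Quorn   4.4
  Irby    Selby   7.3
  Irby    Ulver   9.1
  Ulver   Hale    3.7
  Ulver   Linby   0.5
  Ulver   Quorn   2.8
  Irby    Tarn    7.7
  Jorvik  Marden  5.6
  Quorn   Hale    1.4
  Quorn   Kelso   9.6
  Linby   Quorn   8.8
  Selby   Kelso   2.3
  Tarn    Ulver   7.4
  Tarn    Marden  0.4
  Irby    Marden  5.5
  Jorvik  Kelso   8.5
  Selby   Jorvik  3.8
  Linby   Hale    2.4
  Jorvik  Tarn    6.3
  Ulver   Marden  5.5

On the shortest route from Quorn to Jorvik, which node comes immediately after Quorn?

Enumerating some paths:
Quorn → Jorvik: 4.4 = 4.4
Quorn → Hale → Selby → Jorvik: 1.4+3.8+3.8 = 9
Quorn → Fenn → Jorvik: 3.1+2.3 = 5.4
The minimum is 4.4 km via Quorn → Jorvik.
So from Quorn the first move is to Jorvik.

Jorvik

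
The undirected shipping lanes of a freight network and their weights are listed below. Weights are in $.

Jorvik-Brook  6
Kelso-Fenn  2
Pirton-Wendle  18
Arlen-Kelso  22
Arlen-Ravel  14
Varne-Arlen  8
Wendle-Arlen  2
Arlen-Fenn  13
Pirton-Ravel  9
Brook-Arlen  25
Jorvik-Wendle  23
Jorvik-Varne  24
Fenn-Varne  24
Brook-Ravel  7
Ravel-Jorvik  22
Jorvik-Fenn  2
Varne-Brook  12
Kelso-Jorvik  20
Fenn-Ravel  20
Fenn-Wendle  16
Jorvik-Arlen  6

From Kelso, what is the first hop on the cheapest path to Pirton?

Fenn

Compare a few routes:
Kelso–Fenn–Jorvik–Arlen–Ravel–Pirton: 2+2+6+14+9 = 33
Kelso–Fenn–Jorvik–Brook–Ravel–Pirton: 2+2+6+7+9 = 26
Kelso–Fenn–Jorvik–Arlen–Wendle–Pirton: 2+2+6+2+18 = 30
Kelso–Fenn–Ravel–Pirton: 2+20+9 = 31
Cheapest is Kelso–Fenn–Jorvik–Brook–Ravel–Pirton at $26.
So from Kelso the first move is to Fenn.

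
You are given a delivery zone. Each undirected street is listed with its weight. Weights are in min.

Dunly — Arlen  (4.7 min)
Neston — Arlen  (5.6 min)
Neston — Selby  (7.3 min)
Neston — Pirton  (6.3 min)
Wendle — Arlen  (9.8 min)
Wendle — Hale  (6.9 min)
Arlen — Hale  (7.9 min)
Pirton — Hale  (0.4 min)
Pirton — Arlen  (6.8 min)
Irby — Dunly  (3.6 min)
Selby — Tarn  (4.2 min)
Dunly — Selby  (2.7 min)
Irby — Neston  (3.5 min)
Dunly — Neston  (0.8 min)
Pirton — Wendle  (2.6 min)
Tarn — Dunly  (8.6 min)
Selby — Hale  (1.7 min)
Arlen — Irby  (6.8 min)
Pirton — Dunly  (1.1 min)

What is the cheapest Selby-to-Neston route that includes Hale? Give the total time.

Shortest Selby→Hale: Selby–Hale = 1.7
Best Hale to Neston: Hale–Pirton–Dunly–Neston costing 2.3
Total via Hale: 1.7 + 2.3 = 4 min.

4 min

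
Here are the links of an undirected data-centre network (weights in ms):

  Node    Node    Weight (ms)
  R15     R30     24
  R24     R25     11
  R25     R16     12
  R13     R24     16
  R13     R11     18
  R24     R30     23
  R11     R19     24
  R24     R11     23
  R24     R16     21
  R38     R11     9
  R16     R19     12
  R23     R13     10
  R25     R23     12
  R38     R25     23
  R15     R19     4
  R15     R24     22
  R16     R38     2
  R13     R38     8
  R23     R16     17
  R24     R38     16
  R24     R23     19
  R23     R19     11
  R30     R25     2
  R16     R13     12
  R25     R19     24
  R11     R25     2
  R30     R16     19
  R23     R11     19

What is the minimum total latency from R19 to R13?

21 ms

Candidate routes:
R19 - R16 - R38 - R13: 12+2+8 = 22
R19 - R23 - R13: 11+10 = 21
Cheapest is R19 - R23 - R13 at 21 ms.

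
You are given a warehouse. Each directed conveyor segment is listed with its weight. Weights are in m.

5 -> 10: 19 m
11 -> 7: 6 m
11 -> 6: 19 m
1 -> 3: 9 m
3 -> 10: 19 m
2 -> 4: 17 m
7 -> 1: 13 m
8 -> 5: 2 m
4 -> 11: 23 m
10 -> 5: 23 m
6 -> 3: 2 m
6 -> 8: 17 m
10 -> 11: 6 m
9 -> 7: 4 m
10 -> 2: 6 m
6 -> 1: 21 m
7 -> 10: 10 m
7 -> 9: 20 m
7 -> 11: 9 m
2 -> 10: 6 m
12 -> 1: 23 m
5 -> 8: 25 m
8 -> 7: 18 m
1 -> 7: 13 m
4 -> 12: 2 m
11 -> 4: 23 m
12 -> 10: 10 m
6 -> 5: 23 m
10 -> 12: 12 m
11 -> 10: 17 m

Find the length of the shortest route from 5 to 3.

46 m

Settle nodes by increasing distance from 5:
5: 0
10: 19  (via 5)
2: 25  (via 10)
8: 25  (via 5)
11: 25  (via 10)
7: 31  (via 11)
12: 31  (via 10)
4: 42  (via 2)
1: 44  (via 7)
6: 44  (via 11)
3: 46  (via 6)
Shortest route: 5 → 10 → 11 → 6 → 3 = 46 m.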